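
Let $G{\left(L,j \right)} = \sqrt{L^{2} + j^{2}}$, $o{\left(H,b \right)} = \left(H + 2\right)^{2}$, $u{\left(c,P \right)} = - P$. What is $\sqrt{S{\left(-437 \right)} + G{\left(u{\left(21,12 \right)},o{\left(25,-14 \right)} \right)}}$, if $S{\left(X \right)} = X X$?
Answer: $\sqrt{190969 + 3 \sqrt{59065}} \approx 437.83$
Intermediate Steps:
$S{\left(X \right)} = X^{2}$
$o{\left(H,b \right)} = \left(2 + H\right)^{2}$
$\sqrt{S{\left(-437 \right)} + G{\left(u{\left(21,12 \right)},o{\left(25,-14 \right)} \right)}} = \sqrt{\left(-437\right)^{2} + \sqrt{\left(\left(-1\right) 12\right)^{2} + \left(\left(2 + 25\right)^{2}\right)^{2}}} = \sqrt{190969 + \sqrt{\left(-12\right)^{2} + \left(27^{2}\right)^{2}}} = \sqrt{190969 + \sqrt{144 + 729^{2}}} = \sqrt{190969 + \sqrt{144 + 531441}} = \sqrt{190969 + \sqrt{531585}} = \sqrt{190969 + 3 \sqrt{59065}}$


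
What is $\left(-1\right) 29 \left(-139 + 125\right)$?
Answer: $406$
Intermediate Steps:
$\left(-1\right) 29 \left(-139 + 125\right) = \left(-29\right) \left(-14\right) = 406$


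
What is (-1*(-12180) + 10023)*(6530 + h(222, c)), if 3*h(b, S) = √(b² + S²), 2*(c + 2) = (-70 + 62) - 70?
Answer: 144985590 + 7401*√50965 ≈ 1.4666e+8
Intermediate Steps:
c = -41 (c = -2 + ((-70 + 62) - 70)/2 = -2 + (-8 - 70)/2 = -2 + (½)*(-78) = -2 - 39 = -41)
h(b, S) = √(S² + b²)/3 (h(b, S) = √(b² + S²)/3 = √(S² + b²)/3)
(-1*(-12180) + 10023)*(6530 + h(222, c)) = (-1*(-12180) + 10023)*(6530 + √((-41)² + 222²)/3) = (12180 + 10023)*(6530 + √(1681 + 49284)/3) = 22203*(6530 + √50965/3) = 144985590 + 7401*√50965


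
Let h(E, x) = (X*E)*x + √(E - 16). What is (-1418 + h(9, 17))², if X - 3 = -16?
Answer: (3407 - I*√7)² ≈ 1.1608e+7 - 1.803e+4*I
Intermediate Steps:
X = -13 (X = 3 - 16 = -13)
h(E, x) = √(-16 + E) - 13*E*x (h(E, x) = (-13*E)*x + √(E - 16) = -13*E*x + √(-16 + E) = √(-16 + E) - 13*E*x)
(-1418 + h(9, 17))² = (-1418 + (√(-16 + 9) - 13*9*17))² = (-1418 + (√(-7) - 1989))² = (-1418 + (I*√7 - 1989))² = (-1418 + (-1989 + I*√7))² = (-3407 + I*√7)²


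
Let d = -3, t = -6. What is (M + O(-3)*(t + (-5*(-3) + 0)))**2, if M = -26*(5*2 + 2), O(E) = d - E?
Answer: 97344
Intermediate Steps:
O(E) = -3 - E
M = -312 (M = -26*(10 + 2) = -26*12 = -312)
(M + O(-3)*(t + (-5*(-3) + 0)))**2 = (-312 + (-3 - 1*(-3))*(-6 + (-5*(-3) + 0)))**2 = (-312 + (-3 + 3)*(-6 + (15 + 0)))**2 = (-312 + 0*(-6 + 15))**2 = (-312 + 0*9)**2 = (-312 + 0)**2 = (-312)**2 = 97344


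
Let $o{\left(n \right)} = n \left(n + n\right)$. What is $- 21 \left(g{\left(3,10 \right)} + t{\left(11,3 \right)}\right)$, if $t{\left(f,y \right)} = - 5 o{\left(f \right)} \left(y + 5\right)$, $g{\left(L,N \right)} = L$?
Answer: $203217$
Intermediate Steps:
$o{\left(n \right)} = 2 n^{2}$ ($o{\left(n \right)} = n 2 n = 2 n^{2}$)
$t{\left(f,y \right)} = - 10 f^{2} \left(5 + y\right)$ ($t{\left(f,y \right)} = - 5 \cdot 2 f^{2} \left(y + 5\right) = - 10 f^{2} \left(5 + y\right)$)
$- 21 \left(g{\left(3,10 \right)} + t{\left(11,3 \right)}\right) = - 21 \left(3 + 10 \cdot 11^{2} \left(-5 - 3\right)\right) = - 21 \left(3 + 10 \cdot 121 \left(-5 - 3\right)\right) = - 21 \left(3 + 10 \cdot 121 \left(-8\right)\right) = - 21 \left(3 - 9680\right) = \left(-21\right) \left(-9677\right) = 203217$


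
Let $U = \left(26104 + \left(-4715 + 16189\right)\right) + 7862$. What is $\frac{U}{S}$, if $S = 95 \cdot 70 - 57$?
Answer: $\frac{45440}{6593} \approx 6.8922$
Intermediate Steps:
$U = 45440$ ($U = \left(26104 + 11474\right) + 7862 = 37578 + 7862 = 45440$)
$S = 6593$ ($S = 6650 - 57 = 6593$)
$\frac{U}{S} = \frac{45440}{6593}$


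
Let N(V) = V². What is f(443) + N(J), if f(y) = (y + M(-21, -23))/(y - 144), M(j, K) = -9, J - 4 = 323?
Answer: 31972205/299 ≈ 1.0693e+5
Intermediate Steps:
J = 327 (J = 4 + 323 = 327)
f(y) = (-9 + y)/(-144 + y) (f(y) = (y - 9)/(y - 144) = (-9 + y)/(-144 + y))
f(443) + N(J) = (-9 + 443)/(-144 + 443) + 327² = 434/299 + 106929 = 31972205/299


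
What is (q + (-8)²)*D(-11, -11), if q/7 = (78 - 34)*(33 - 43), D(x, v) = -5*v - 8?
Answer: -141752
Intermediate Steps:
D(x, v) = -8 - 5*v
q = -3080 (q = 7*((78 - 34)*(33 - 43)) = 7*(44*(-10)) = 7*(-440) = -3080)
(q + (-8)²)*D(-11, -11) = (-3080 + (-8)²)*(-8 - 5*(-11)) = (-3080 + 64)*(-8 + 55) = -3016*47 = -141752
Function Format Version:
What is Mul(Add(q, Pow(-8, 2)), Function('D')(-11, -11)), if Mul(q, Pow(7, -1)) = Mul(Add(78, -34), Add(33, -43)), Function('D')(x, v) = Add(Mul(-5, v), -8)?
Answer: -141752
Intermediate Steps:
Function('D')(x, v) = Add(-8, Mul(-5, v))
q = -3080 (q = Mul(7, Mul(Add(78, -34), Add(33, -43))) = Mul(7, Mul(44, -10)) = Mul(7, -440) = -3080)
Mul(Add(q, Pow(-8, 2)), Function('D')(-11, -11)) = Mul(Add(-3080, Pow(-8, 2)), Add(-8, Mul(-5, -11))) = Mul(Add(-3080, 64), Add(-8, 55)) = Mul(-3016, 47) = -141752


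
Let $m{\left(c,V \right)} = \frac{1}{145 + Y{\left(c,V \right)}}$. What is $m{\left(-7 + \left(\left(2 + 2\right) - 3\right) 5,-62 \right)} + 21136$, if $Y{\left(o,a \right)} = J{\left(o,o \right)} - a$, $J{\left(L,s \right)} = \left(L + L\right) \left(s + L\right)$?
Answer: $\frac{4713329}{223} \approx 21136.0$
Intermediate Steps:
$J{\left(L,s \right)} = 2 L \left(L + s\right)$
$Y{\left(o,a \right)} = - a + 4 o^{2}$ ($Y{\left(o,a \right)} = 2 o \left(o + o\right) - a = 2 o 2 o - a = 4 o^{2} - a = - a + 4 o^{2}$)
$m{\left(c,V \right)} = \frac{1}{145 - V + 4 c^{2}}$ ($m{\left(c,V \right)} = \frac{1}{145 - \left(V - 4 c^{2}\right)} = \frac{1}{145 - V + 4 c^{2}}$)
$m{\left(-7 + \left(\left(2 + 2\right) - 3\right) 5,-62 \right)} + 21136 = \frac{1}{145 - -62 + 4 \left(-7 + \left(\left(2 + 2\right) - 3\right) 5\right)^{2}} + 21136 = \frac{1}{145 + 62 + 4 \left(-7 + \left(4 - 3\right) 5\right)^{2}} + 21136 = \frac{1}{145 + 62 + 4 \left(-7 + 1 \cdot 5\right)^{2}} + 21136 = \frac{1}{145 + 62 + 4 \left(-7 + 5\right)^{2}} + 21136 = \frac{1}{145 + 62 + 4 \left(-2\right)^{2}} + 21136 = \frac{1}{145 + 62 + 4 \cdot 4} + 21136 = \frac{1}{145 + 62 + 16} + 21136 = \frac{1}{223} + 21136 = \frac{4713329}{223}$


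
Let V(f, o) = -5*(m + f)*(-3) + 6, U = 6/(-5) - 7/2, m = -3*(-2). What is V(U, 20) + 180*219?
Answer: 78891/2 ≈ 39446.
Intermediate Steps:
m = 6
U = -47/10 (U = 6*(-1/5) - 7*1/2 = -6/5 - 7/2 = -47/10 ≈ -4.7000)
V(f, o) = 96 + 15*f (V(f, o) = -5*(6 + f)*(-3) + 6 = (-30 - 5*f)*(-3) + 6 = (90 + 15*f) + 6 = 96 + 15*f)
V(U, 20) + 180*219 = (96 + 15*(-47/10)) + 180*219 = (96 - 141/2) + 39420 = 51/2 + 39420 = 78891/2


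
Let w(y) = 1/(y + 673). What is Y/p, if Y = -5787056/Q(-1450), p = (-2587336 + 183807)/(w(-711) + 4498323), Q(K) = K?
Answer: -247304446070572/33108611975 ≈ -7469.5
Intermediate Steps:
w(y) = 1/(673 + y)
p = -91334102/170936273 (p = (-2587336 + 183807)/(1/(673 - 711) + 4498323) = -2403529/(1/(-38) + 4498323) = -2403529/(-1/38 + 4498323) = -2403529/170936273/38 = -2403529*38/170936273 = -91334102/170936273 ≈ -0.53432)
Y = 2893528/725 (Y = -5787056/(-1450) = -5787056*(-1/1450) = 2893528/725 ≈ 3991.1)
Y/p = 2893528/(725*(-91334102/170936273)) = (2893528/725)*(-170936273/91334102) = -247304446070572/33108611975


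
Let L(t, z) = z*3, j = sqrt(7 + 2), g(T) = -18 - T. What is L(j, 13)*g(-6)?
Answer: -468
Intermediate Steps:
j = 3 (j = sqrt(9) = 3)
L(t, z) = 3*z
L(j, 13)*g(-6) = (3*13)*(-18 - 1*(-6)) = 39*(-18 + 6) = 39*(-12) = -468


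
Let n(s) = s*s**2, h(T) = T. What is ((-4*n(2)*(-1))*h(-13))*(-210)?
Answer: 87360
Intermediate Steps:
n(s) = s**3
((-4*n(2)*(-1))*h(-13))*(-210) = ((-4*2**3*(-1))*(-13))*(-210) = ((-4*8*(-1))*(-13))*(-210) = (-32*(-1)*(-13))*(-210) = (32*(-13))*(-210) = -416*(-210) = 87360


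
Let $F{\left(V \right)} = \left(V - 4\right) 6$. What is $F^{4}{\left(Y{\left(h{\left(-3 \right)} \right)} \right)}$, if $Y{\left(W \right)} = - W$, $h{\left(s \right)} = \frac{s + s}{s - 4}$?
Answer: $\frac{1731891456}{2401} \approx 7.2132 \cdot 10^{5}$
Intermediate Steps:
$h{\left(s \right)} = \frac{2 s}{-4 + s}$
$F{\left(V \right)} = -24 + 6 V$ ($F{\left(V \right)} = \left(-4 + V\right) 6 = -24 + 6 V$)
$F^{4}{\left(Y{\left(h{\left(-3 \right)} \right)} \right)} = \left(-24 + 6 \left(- \frac{2 \left(-3\right)}{-4 - 3}\right)\right)^{4} = \left(-24 + 6 \left(- \frac{2 \left(-3\right)}{-7}\right)\right)^{4} = \left(-24 + 6 \left(- \frac{2 \left(-3\right) \left(-1\right)}{7}\right)\right)^{4} = \left(-24 + 6 \left(\left(-1\right) \frac{6}{7}\right)\right)^{4} = \left(-24 + 6 \left(- \frac{6}{7}\right)\right)^{4} = \left(-24 - \frac{36}{7}\right)^{4} = \left(- \frac{204}{7}\right)^{4} = \frac{1731891456}{2401}$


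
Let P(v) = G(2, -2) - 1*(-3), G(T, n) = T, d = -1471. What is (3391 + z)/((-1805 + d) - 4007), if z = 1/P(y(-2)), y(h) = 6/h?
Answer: -16956/36415 ≈ -0.46563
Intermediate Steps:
P(v) = 5 (P(v) = 2 - 1*(-3) = 2 + 3 = 5)
z = ⅕ (z = 1/5 = ⅕ ≈ 0.20000)
(3391 + z)/((-1805 + d) - 4007) = (3391 + ⅕)/((-1805 - 1471) - 4007) = 16956/(5*(-3276 - 4007)) = (16956/5)/(-7283) = (16956/5)*(-1/7283) = -16956/36415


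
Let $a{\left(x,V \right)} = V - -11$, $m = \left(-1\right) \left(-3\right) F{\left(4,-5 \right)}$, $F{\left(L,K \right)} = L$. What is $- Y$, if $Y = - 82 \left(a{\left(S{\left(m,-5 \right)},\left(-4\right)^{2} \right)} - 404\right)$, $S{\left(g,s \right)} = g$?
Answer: $-30914$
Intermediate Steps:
$m = 12$ ($m = \left(-1\right) \left(-3\right) 4 = 3 \cdot 4 = 12$)
$a{\left(x,V \right)} = 11 + V$ ($a{\left(x,V \right)} = V + 11 = 11 + V$)
$Y = 30914$ ($Y = - 82 \left(\left(11 + \left(-4\right)^{2}\right) - 404\right) = - 82 \left(\left(11 + 16\right) - 404\right) = - 82 \left(27 - 404\right) = \left(-82\right) \left(-377\right) = 30914$)
$- Y = \left(-1\right) 30914 = -30914$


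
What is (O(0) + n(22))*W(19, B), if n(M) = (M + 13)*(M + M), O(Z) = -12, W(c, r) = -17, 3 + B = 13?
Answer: -25976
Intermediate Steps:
B = 10 (B = -3 + 13 = 10)
n(M) = 2*M*(13 + M) (n(M) = (13 + M)*(2*M) = 2*M*(13 + M))
(O(0) + n(22))*W(19, B) = (-12 + 2*22*(13 + 22))*(-17) = (-12 + 2*22*35)*(-17) = (-12 + 1540)*(-17) = 1528*(-17) = -25976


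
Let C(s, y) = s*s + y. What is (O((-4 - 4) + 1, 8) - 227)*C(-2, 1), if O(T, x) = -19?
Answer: -1230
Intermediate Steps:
C(s, y) = y + s² (C(s, y) = s² + y = y + s²)
(O((-4 - 4) + 1, 8) - 227)*C(-2, 1) = (-19 - 227)*(1 + (-2)²) = -246*(1 + 4) = -246*5 = -1230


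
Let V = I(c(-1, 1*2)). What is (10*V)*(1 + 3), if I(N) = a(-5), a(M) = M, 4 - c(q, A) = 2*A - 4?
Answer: -200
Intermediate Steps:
c(q, A) = 8 - 2*A (c(q, A) = 4 - (2*A - 4) = 4 - (-4 + 2*A) = 4 + (4 - 2*A) = 8 - 2*A)
I(N) = -5
V = -5
(10*V)*(1 + 3) = (10*(-5))*(1 + 3) = -50*4 = -200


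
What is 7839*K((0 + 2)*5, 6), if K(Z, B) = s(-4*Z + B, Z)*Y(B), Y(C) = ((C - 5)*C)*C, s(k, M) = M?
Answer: 2822040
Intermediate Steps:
Y(C) = C²*(-5 + C) (Y(C) = ((-5 + C)*C)*C = (C*(-5 + C))*C = C²*(-5 + C))
K(Z, B) = Z*B²*(-5 + B) (K(Z, B) = Z*(B²*(-5 + B)) = Z*B²*(-5 + B))
7839*K((0 + 2)*5, 6) = 7839*(((0 + 2)*5)*6²*(-5 + 6)) = 7839*((2*5)*36*1) = 7839*(10*36*1) = 7839*360 = 2822040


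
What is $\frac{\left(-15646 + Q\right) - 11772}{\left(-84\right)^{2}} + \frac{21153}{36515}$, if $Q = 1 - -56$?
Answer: $- \frac{849831347}{257649840} \approx -3.2984$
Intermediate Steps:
$Q = 57$ ($Q = 1 + 56 = 57$)
$\frac{\left(-15646 + Q\right) - 11772}{\left(-84\right)^{2}} + \frac{21153}{36515} = \frac{\left(-15646 + 57\right) - 11772}{\left(-84\right)^{2}} + \frac{21153}{36515} = \frac{-15589 - 11772}{7056} + 21153 \cdot \frac{1}{36515} = \left(-27361\right) \frac{1}{7056} + \frac{21153}{36515} = - \frac{27361}{7056} + \frac{21153}{36515} = - \frac{849831347}{257649840}$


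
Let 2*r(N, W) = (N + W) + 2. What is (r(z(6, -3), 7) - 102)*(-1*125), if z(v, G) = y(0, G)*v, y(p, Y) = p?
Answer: 24375/2 ≈ 12188.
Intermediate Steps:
z(v, G) = 0 (z(v, G) = 0*v = 0)
r(N, W) = 1 + N/2 + W/2 (r(N, W) = ((N + W) + 2)/2 = (2 + N + W)/2 = 1 + N/2 + W/2)
(r(z(6, -3), 7) - 102)*(-1*125) = ((1 + (1/2)*0 + (1/2)*7) - 102)*(-1*125) = ((1 + 0 + 7/2) - 102)*(-125) = (9/2 - 102)*(-125) = -195/2*(-125) = 24375/2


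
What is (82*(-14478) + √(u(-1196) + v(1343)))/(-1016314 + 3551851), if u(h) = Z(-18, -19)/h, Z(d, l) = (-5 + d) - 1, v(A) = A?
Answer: -395732/845179 + √120067337/758125563 ≈ -0.46821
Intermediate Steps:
Z(d, l) = -6 + d
u(h) = -24/h (u(h) = (-6 - 18)/h = -24/h)
(82*(-14478) + √(u(-1196) + v(1343)))/(-1016314 + 3551851) = (82*(-14478) + √(-24/(-1196) + 1343))/(-1016314 + 3551851) = (-1187196 + √(-24*(-1/1196) + 1343))/2535537 = (-1187196 + √(6/299 + 1343))*(1/2535537) = (-1187196 + √(401563/299))*(1/2535537) = (-1187196 + √120067337/299)*(1/2535537) = -395732/845179 + √120067337/758125563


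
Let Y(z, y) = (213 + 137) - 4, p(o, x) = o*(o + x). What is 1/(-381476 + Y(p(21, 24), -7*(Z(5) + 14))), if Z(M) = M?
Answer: -1/381130 ≈ -2.6238e-6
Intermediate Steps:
Y(z, y) = 346 (Y(z, y) = 350 - 4 = 346)
1/(-381476 + Y(p(21, 24), -7*(Z(5) + 14))) = 1/(-381476 + 346) = 1/(-381130) = -1/381130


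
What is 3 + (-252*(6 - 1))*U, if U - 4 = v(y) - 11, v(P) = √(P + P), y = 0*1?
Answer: 8823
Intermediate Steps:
y = 0
v(P) = √2*√P (v(P) = √(2*P) = √2*√P)
U = -7 (U = 4 + (√2*√0 - 11) = 4 + (√2*0 - 11) = 4 + (0 - 11) = 4 - 11 = -7)
3 + (-252*(6 - 1))*U = 3 - 252*(6 - 1)*(-7) = 3 - 252*5*(-7) = 3 - 42*30*(-7) = 3 - 1260*(-7) = 3 + 8820 = 8823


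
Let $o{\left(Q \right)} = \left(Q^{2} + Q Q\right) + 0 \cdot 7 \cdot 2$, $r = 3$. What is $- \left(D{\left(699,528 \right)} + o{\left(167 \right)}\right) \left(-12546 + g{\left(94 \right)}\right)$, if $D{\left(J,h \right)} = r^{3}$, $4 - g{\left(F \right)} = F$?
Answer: $705151980$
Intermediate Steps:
$g{\left(F \right)} = 4 - F$
$o{\left(Q \right)} = 2 Q^{2}$ ($o{\left(Q \right)} = \left(Q^{2} + Q^{2}\right) + 0 \cdot 2 = 2 Q^{2} + 0 = 2 Q^{2}$)
$D{\left(J,h \right)} = 27$ ($D{\left(J,h \right)} = 3^{3} = 27$)
$- \left(D{\left(699,528 \right)} + o{\left(167 \right)}\right) \left(-12546 + g{\left(94 \right)}\right) = - \left(27 + 2 \cdot 167^{2}\right) \left(-12546 + \left(4 - 94\right)\right) = - \left(27 + 2 \cdot 27889\right) \left(-12546 + \left(4 - 94\right)\right) = - \left(27 + 55778\right) \left(-12546 - 90\right) = - 55805 \left(-12636\right) = \left(-1\right) \left(-705151980\right) = 705151980$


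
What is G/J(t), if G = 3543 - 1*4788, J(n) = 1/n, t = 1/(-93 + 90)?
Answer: 415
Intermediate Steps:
t = -1/3 (t = 1/(-3) = -1/3 ≈ -0.33333)
J(n) = 1/n
G = -1245 (G = 3543 - 4788 = -1245)
G/J(t) = -1245/(1/(-1/3)) = -1245/(-3) = -1245*(-1/3) = 415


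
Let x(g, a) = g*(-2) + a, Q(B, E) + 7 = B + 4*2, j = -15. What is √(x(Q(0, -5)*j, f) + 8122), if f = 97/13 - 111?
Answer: √1360190/13 ≈ 89.713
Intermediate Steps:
Q(B, E) = 1 + B (Q(B, E) = -7 + (B + 4*2) = -7 + (B + 8) = -7 + (8 + B) = 1 + B)
f = -1346/13 (f = 97*(1/13) - 111 = 97/13 - 111 = -1346/13 ≈ -103.54)
x(g, a) = a - 2*g (x(g, a) = -2*g + a = a - 2*g)
√(x(Q(0, -5)*j, f) + 8122) = √((-1346/13 - 2*(1 + 0)*(-15)) + 8122) = √((-1346/13 - 2*(-15)) + 8122) = √((-1346/13 + 30) + 8122) = √(-956/13 + 8122) = √(104630/13) = √1360190/13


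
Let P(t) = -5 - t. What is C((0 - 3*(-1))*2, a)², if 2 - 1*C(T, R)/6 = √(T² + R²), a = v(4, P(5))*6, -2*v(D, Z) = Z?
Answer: 33840 - 864*√26 ≈ 29434.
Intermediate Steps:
v(D, Z) = -Z/2
a = 30 (a = -(-5 - 1*5)/2*6 = -(-5 - 5)/2*6 = -½*(-10)*6 = 5*6 = 30)
C(T, R) = 12 - 6*√(R² + T²) (C(T, R) = 12 - 6*√(T² + R²) = 12 - 6*√(R² + T²))
C((0 - 3*(-1))*2, a)² = (12 - 6*√(30² + ((0 - 3*(-1))*2)²))² = (12 - 6*√(900 + ((0 + 3)*2)²))² = (12 - 6*√(900 + (3*2)²))² = (12 - 6*√(900 + 6²))² = (12 - 6*√(900 + 36))² = (12 - 36*√26)²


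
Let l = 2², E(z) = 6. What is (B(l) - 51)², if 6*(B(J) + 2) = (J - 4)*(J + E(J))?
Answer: 2809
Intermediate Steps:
l = 4
B(J) = -2 + (-4 + J)*(6 + J)/6 (B(J) = -2 + ((J - 4)*(J + 6))/6 = -2 + ((-4 + J)*(6 + J))/6 = -2 + (-4 + J)*(6 + J)/6)
(B(l) - 51)² = ((-6 + (⅓)*4 + (⅙)*4²) - 51)² = ((-6 + 4/3 + (⅙)*16) - 51)² = ((-6 + 4/3 + 8/3) - 51)² = (-2 - 51)² = (-53)² = 2809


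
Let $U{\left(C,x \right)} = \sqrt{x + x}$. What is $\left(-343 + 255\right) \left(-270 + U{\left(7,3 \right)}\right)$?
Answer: $23760 - 88 \sqrt{6} \approx 23544.0$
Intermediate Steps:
$U{\left(C,x \right)} = \sqrt{2} \sqrt{x}$ ($U{\left(C,x \right)} = \sqrt{2 x} = \sqrt{2} \sqrt{x}$)
$\left(-343 + 255\right) \left(-270 + U{\left(7,3 \right)}\right) = \left(-343 + 255\right) \left(-270 + \sqrt{2} \sqrt{3}\right) = - 88 \left(-270 + \sqrt{6}\right) = 23760 - 88 \sqrt{6}$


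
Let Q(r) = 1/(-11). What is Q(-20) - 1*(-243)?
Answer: 2672/11 ≈ 242.91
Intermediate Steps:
Q(r) = -1/11
Q(-20) - 1*(-243) = -1/11 - 1*(-243) = -1/11 + 243 = 2672/11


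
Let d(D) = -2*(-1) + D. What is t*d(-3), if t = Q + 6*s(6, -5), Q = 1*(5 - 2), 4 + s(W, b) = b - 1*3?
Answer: 69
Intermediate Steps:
s(W, b) = -7 + b (s(W, b) = -4 + (b - 1*3) = -4 + (b - 3) = -4 + (-3 + b) = -7 + b)
Q = 3 (Q = 1*3 = 3)
d(D) = 2 + D
t = -69 (t = 3 + 6*(-7 - 5) = 3 + 6*(-12) = 3 - 72 = -69)
t*d(-3) = -69*(2 - 3) = -69*(-1) = 69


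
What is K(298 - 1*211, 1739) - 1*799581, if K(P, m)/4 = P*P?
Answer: -769305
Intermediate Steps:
K(P, m) = 4*P² (K(P, m) = 4*(P*P) = 4*P²)
K(298 - 1*211, 1739) - 1*799581 = 4*(298 - 1*211)² - 1*799581 = 4*(298 - 211)² - 799581 = 4*87² - 799581 = 4*7569 - 799581 = 30276 - 799581 = -769305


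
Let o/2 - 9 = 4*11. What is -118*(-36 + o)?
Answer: -8260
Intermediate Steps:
o = 106 (o = 18 + 2*(4*11) = 18 + 2*44 = 18 + 88 = 106)
-118*(-36 + o) = -118*(-36 + 106) = -118*70 = -8260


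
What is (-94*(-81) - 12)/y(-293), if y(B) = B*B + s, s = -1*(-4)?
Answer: 7602/85853 ≈ 0.088547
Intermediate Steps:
s = 4
y(B) = 4 + B² (y(B) = B*B + 4 = B² + 4 = 4 + B²)
(-94*(-81) - 12)/y(-293) = (-94*(-81) - 12)/(4 + (-293)²) = (7614 - 12)/(4 + 85849) = 7602/85853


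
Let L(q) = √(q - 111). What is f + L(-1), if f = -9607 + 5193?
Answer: -4414 + 4*I*√7 ≈ -4414.0 + 10.583*I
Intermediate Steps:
L(q) = √(-111 + q)
f = -4414
f + L(-1) = -4414 + √(-111 - 1) = -4414 + √(-112) = -4414 + 4*I*√7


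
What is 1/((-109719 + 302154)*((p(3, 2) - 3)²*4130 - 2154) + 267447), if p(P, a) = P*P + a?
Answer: 1/50450181657 ≈ 1.9822e-11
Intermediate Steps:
p(P, a) = a + P² (p(P, a) = P² + a = a + P²)
1/((-109719 + 302154)*((p(3, 2) - 3)²*4130 - 2154) + 267447) = 1/((-109719 + 302154)*(((2 + 3²) - 3)²*4130 - 2154) + 267447) = 1/(192435*(((2 + 9) - 3)²*4130 - 2154) + 267447) = 1/(192435*((11 - 3)²*4130 - 2154) + 267447) = 1/(192435*(8²*4130 - 2154) + 267447) = 1/(192435*(64*4130 - 2154) + 267447) = 1/(192435*(264320 - 2154) + 267447) = 1/(192435*262166 + 267447) = 1/(50449914210 + 267447) = 1/50450181657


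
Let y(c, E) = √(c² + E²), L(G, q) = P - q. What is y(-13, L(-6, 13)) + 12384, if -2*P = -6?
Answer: 12384 + √269 ≈ 12400.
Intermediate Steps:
P = 3 (P = -½*(-6) = 3)
L(G, q) = 3 - q
y(c, E) = √(E² + c²)
y(-13, L(-6, 13)) + 12384 = √((3 - 1*13)² + (-13)²) + 12384 = √((3 - 13)² + 169) + 12384 = √((-10)² + 169) + 12384 = √(100 + 169) + 12384 = √269 + 12384 = 12384 + √269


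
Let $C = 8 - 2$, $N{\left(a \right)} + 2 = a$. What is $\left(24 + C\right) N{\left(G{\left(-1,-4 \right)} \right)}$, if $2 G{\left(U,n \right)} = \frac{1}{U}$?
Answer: $-75$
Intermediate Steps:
$G{\left(U,n \right)} = \frac{1}{2 U}$
$N{\left(a \right)} = -2 + a$
$C = 6$ ($C = 8 - 2 = 6$)
$\left(24 + C\right) N{\left(G{\left(-1,-4 \right)} \right)} = \left(24 + 6\right) \left(-2 + \frac{1}{2 \left(-1\right)}\right) = 30 \left(-2 + \frac{1}{2} \left(-1\right)\right) = 30 \left(-2 - \frac{1}{2}\right) = 30 \left(- \frac{5}{2}\right) = -75$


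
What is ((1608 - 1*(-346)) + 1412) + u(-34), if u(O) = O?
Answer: 3332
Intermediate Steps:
((1608 - 1*(-346)) + 1412) + u(-34) = ((1608 - 1*(-346)) + 1412) - 34 = ((1608 + 346) + 1412) - 34 = (1954 + 1412) - 34 = 3366 - 34 = 3332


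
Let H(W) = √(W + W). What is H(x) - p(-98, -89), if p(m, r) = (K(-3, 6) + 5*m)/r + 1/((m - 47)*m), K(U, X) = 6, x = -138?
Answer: -6877729/1264690 + 2*I*√69 ≈ -5.4383 + 16.613*I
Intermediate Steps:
H(W) = √2*√W (H(W) = √(2*W) = √2*√W)
p(m, r) = 1/(m*(-47 + m)) + (6 + 5*m)/r (p(m, r) = (6 + 5*m)/r + 1/((m - 47)*m) = (6 + 5*m)/r + 1/((-47 + m)*m) = (6 + 5*m)/r + 1/(m*(-47 + m)) = 1/(m*(-47 + m)) + (6 + 5*m)/r)
H(x) - p(-98, -89) = √2*√(-138) - (-89 - 282*(-98) - 229*(-98)² + 5*(-98)³)/((-98)*(-89)*(-47 - 98)) = √2*(I*√138) - (-1)*(-1)*(-89 + 27636 - 229*9604 + 5*(-941192))/(98*89*(-145)) = 2*I*√69 - (-1)*(-1)*(-1)*(-89 + 27636 - 2199316 - 4705960)/(98*89*145) = 2*I*√69 - (-1)*(-1)*(-1)*(-6877729)/(98*89*145) = 2*I*√69 - 1*6877729/1264690 = 2*I*√69 - 6877729/1264690 = -6877729/1264690 + 2*I*√69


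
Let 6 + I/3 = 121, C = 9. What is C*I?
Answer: 3105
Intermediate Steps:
I = 345 (I = -18 + 3*121 = -18 + 363 = 345)
C*I = 9*345 = 3105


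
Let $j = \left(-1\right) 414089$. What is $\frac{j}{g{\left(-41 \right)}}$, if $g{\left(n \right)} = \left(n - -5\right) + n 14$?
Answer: $\frac{414089}{610} \approx 678.83$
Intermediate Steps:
$j = -414089$
$g{\left(n \right)} = 5 + 15 n$ ($g{\left(n \right)} = \left(n + 5\right) + 14 n = \left(5 + n\right) + 14 n = 5 + 15 n$)
$\frac{j}{g{\left(-41 \right)}} = - \frac{414089}{5 + 15 \left(-41\right)} = - \frac{414089}{5 - 615} = - \frac{414089}{-610} = \left(-414089\right) \left(- \frac{1}{610}\right) = \frac{414089}{610}$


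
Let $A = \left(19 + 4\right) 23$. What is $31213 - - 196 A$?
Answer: $134897$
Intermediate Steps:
$A = 529$ ($A = 23 \cdot 23 = 529$)
$31213 - - 196 A = 31213 - \left(-196\right) 529 = 31213 - -103684 = 31213 + 103684 = 134897$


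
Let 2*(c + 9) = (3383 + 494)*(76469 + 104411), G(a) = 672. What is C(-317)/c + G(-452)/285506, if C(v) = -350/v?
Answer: 37346977855502/15867220230237571 ≈ 0.0023537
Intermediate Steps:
c = 350635871 (c = -9 + ((3383 + 494)*(76469 + 104411))/2 = -9 + (3877*180880)/2 = -9 + (½)*701271760 = -9 + 350635880 = 350635871)
C(-317)/c + G(-452)/285506 = -350/(-317)/350635871 + 672/285506 = -350*(-1/317)*(1/350635871) + 672*(1/285506) = (350/317)*(1/350635871) + 336/142753 = 350/111151571107 + 336/142753 = 37346977855502/15867220230237571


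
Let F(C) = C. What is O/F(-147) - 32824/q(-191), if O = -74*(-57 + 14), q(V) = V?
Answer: 4217366/28077 ≈ 150.21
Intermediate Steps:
O = 3182 (O = -74*(-43) = 3182)
O/F(-147) - 32824/q(-191) = 3182/(-147) - 32824/(-191) = 3182*(-1/147) - 32824*(-1/191) = -3182/147 + 32824/191 = 4217366/28077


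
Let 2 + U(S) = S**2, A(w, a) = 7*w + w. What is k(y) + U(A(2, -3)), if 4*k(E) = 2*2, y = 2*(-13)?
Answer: 255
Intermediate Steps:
A(w, a) = 8*w
y = -26
U(S) = -2 + S**2
k(E) = 1 (k(E) = (2*2)/4 = (1/4)*4 = 1)
k(y) + U(A(2, -3)) = 1 + (-2 + (8*2)**2) = 1 + (-2 + 16**2) = 1 + (-2 + 256) = 1 + 254 = 255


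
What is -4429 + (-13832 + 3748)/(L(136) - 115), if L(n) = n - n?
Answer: -499251/115 ≈ -4341.3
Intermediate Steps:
L(n) = 0
-4429 + (-13832 + 3748)/(L(136) - 115) = -4429 + (-13832 + 3748)/(0 - 115) = -4429 - 10084/(-115) = -4429 - 10084*(-1/115) = -4429 + 10084/115 = -499251/115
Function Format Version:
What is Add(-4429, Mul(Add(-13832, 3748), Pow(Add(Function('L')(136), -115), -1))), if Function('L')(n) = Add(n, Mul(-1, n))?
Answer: Rational(-499251, 115) ≈ -4341.3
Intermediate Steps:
Function('L')(n) = 0
Add(-4429, Mul(Add(-13832, 3748), Pow(Add(Function('L')(136), -115), -1))) = Add(-4429, Mul(Add(-13832, 3748), Pow(Add(0, -115), -1))) = Add(-4429, Mul(-10084, Pow(-115, -1))) = Add(-4429, Mul(-10084, Rational(-1, 115))) = Add(-4429, Rational(10084, 115)) = Rational(-499251, 115)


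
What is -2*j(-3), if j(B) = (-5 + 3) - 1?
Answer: 6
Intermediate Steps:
j(B) = -3 (j(B) = -2 - 1 = -3)
-2*j(-3) = -2*(-3) = 6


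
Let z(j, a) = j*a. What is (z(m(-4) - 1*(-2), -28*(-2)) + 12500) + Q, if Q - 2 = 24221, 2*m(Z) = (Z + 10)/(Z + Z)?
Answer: 36814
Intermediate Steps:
m(Z) = (10 + Z)/(4*Z) (m(Z) = ((Z + 10)/(Z + Z))/2 = ((10 + Z)/((2*Z)))/2 = ((10 + Z)*(1/(2*Z)))/2 = ((10 + Z)/(2*Z))/2 = (10 + Z)/(4*Z))
Q = 24223 (Q = 2 + 24221 = 24223)
z(j, a) = a*j
(z(m(-4) - 1*(-2), -28*(-2)) + 12500) + Q = ((-28*(-2))*((¼)*(10 - 4)/(-4) - 1*(-2)) + 12500) + 24223 = (56*((¼)*(-¼)*6 + 2) + 12500) + 24223 = (56*(-3/8 + 2) + 12500) + 24223 = (56*(13/8) + 12500) + 24223 = (91 + 12500) + 24223 = 12591 + 24223 = 36814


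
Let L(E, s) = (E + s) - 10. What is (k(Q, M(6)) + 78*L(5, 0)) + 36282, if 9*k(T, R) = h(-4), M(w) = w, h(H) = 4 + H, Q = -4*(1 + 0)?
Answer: 35892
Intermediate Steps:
Q = -4 (Q = -4*1 = -4)
L(E, s) = -10 + E + s
k(T, R) = 0 (k(T, R) = (4 - 4)/9 = (⅑)*0 = 0)
(k(Q, M(6)) + 78*L(5, 0)) + 36282 = (0 + 78*(-10 + 5 + 0)) + 36282 = (0 + 78*(-5)) + 36282 = (0 - 390) + 36282 = -390 + 36282 = 35892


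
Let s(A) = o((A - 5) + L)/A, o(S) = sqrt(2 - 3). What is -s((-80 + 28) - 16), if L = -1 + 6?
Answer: I/68 ≈ 0.014706*I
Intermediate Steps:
L = 5
o(S) = I (o(S) = sqrt(-1) = I)
s(A) = I/A
-s((-80 + 28) - 16) = -I/((-80 + 28) - 16) = -I/(-52 - 16) = -I/(-68) = -I*(-1)/68 = -(-1)*I/68 = I/68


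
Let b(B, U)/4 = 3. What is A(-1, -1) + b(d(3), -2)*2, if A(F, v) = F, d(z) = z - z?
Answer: 23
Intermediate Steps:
d(z) = 0
b(B, U) = 12 (b(B, U) = 4*3 = 12)
A(-1, -1) + b(d(3), -2)*2 = -1 + 12*2 = -1 + 24 = 23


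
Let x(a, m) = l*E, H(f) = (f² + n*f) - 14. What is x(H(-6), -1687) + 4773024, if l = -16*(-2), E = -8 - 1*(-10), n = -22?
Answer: 4773088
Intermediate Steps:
E = 2 (E = -8 + 10 = 2)
H(f) = -14 + f² - 22*f (H(f) = (f² - 22*f) - 14 = -14 + f² - 22*f)
l = 32
x(a, m) = 64 (x(a, m) = 32*2 = 64)
x(H(-6), -1687) + 4773024 = 64 + 4773024 = 4773088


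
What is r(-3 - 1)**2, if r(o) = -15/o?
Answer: 225/16 ≈ 14.063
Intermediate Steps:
r(-3 - 1)**2 = (-15/(-3 - 1))**2 = (-15/(-4))**2 = (-15*(-1/4))**2 = (15/4)**2 = 225/16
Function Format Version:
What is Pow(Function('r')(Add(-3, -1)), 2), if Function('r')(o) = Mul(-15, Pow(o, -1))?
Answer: Rational(225, 16) ≈ 14.063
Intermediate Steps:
Pow(Function('r')(Add(-3, -1)), 2) = Pow(Mul(-15, Pow(Add(-3, -1), -1)), 2) = Pow(Mul(-15, Pow(-4, -1)), 2) = Pow(Mul(-15, Rational(-1, 4)), 2) = Pow(Rational(15, 4), 2) = Rational(225, 16)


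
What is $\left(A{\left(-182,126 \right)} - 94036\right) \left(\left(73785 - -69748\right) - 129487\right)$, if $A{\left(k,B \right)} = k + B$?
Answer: $-1321616232$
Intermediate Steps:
$A{\left(k,B \right)} = B + k$
$\left(A{\left(-182,126 \right)} - 94036\right) \left(\left(73785 - -69748\right) - 129487\right) = \left(\left(126 - 182\right) - 94036\right) \left(\left(73785 - -69748\right) - 129487\right) = \left(-56 - 94036\right) \left(\left(73785 + 69748\right) - 129487\right) = - 94092 \left(143533 - 129487\right) = \left(-94092\right) 14046 = -1321616232$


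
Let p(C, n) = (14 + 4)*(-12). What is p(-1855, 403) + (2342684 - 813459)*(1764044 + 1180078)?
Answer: 4502224965234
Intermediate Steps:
p(C, n) = -216 (p(C, n) = 18*(-12) = -216)
p(-1855, 403) + (2342684 - 813459)*(1764044 + 1180078) = -216 + (2342684 - 813459)*(1764044 + 1180078) = -216 + 1529225*2944122 = -216 + 4502224965450 = 4502224965234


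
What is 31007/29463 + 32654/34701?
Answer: 679352903/340798521 ≈ 1.9934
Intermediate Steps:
31007/29463 + 32654/34701 = 679352903/340798521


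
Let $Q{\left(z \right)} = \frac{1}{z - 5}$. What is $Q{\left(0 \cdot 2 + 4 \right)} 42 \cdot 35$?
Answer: $-1470$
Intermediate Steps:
$Q{\left(z \right)} = \frac{1}{-5 + z}$
$Q{\left(0 \cdot 2 + 4 \right)} 42 \cdot 35 = \frac{1}{-5 + \left(0 \cdot 2 + 4\right)} 42 \cdot 35 = \frac{1}{-5 + \left(0 + 4\right)} 42 \cdot 35 = \frac{1}{-5 + 4} \cdot 42 \cdot 35 = \frac{1}{-1} \cdot 42 \cdot 35 = \left(-1\right) 42 \cdot 35 = \left(-42\right) 35 = -1470$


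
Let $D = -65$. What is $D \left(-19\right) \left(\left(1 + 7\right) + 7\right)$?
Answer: $18525$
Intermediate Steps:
$D \left(-19\right) \left(\left(1 + 7\right) + 7\right) = \left(-65\right) \left(-19\right) \left(\left(1 + 7\right) + 7\right) = 1235 \left(8 + 7\right) = 1235 \cdot 15 = 18525$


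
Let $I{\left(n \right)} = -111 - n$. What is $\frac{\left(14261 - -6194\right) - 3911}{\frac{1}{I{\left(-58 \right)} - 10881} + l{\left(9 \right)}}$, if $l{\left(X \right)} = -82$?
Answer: $- \frac{180892096}{896589} \approx -201.76$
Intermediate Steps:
$\frac{\left(14261 - -6194\right) - 3911}{\frac{1}{I{\left(-58 \right)} - 10881} + l{\left(9 \right)}} = \frac{\left(14261 - -6194\right) - 3911}{\frac{1}{\left(-111 - -58\right) - 10881} - 82} = \frac{\left(14261 + 6194\right) - 3911}{\frac{1}{\left(-111 + 58\right) - 10881} - 82} = \frac{20455 - 3911}{\frac{1}{-53 - 10881} - 82} = \frac{16544}{\frac{1}{-10934} - 82} = \frac{16544}{- \frac{1}{10934} - 82} = \frac{16544}{- \frac{896589}{10934}} = 16544 \left(- \frac{10934}{896589}\right) = - \frac{180892096}{896589}$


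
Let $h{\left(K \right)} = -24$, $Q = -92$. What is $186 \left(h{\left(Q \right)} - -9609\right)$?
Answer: $1782810$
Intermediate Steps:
$186 \left(h{\left(Q \right)} - -9609\right) = 186 \left(-24 - -9609\right) = 186 \left(-24 + 9609\right) = 186 \cdot 9585 = 1782810$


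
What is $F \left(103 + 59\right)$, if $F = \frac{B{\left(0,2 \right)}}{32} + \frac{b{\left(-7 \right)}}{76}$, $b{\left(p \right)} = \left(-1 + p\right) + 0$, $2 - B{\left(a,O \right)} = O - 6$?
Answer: $\frac{2025}{152} \approx 13.322$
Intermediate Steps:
$B{\left(a,O \right)} = 8 - O$ ($B{\left(a,O \right)} = 2 - \left(O - 6\right) = 2 - \left(-6 + O\right) = 8 - O$)
$b{\left(p \right)} = -1 + p$
$F = \frac{25}{304}$ ($F = \frac{8 - 2}{32} + \frac{-1 - 7}{76} = \left(8 - 2\right) \frac{1}{32} - \frac{2}{19} = 6 \cdot \frac{1}{32} - \frac{2}{19} = \frac{3}{16} - \frac{2}{19} = \frac{25}{304} \approx 0.082237$)
$F \left(103 + 59\right) = \frac{25 \left(103 + 59\right)}{304} = \frac{25}{304} \cdot 162 = \frac{2025}{152}$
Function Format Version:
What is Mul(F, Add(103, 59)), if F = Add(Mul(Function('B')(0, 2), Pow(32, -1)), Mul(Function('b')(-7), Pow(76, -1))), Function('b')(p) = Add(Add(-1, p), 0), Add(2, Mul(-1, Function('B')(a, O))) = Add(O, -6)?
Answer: Rational(2025, 152) ≈ 13.322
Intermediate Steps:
Function('B')(a, O) = Add(8, Mul(-1, O)) (Function('B')(a, O) = Add(2, Mul(-1, Add(O, -6))) = Add(2, Mul(-1, Add(-6, O))) = Add(2, Add(6, Mul(-1, O))) = Add(8, Mul(-1, O)))
Function('b')(p) = Add(-1, p)
F = Rational(25, 304) (F = Add(Mul(Add(8, Mul(-1, 2)), Pow(32, -1)), Mul(Add(-1, -7), Pow(76, -1))) = Add(Mul(Add(8, -2), Rational(1, 32)), Mul(-8, Rational(1, 76))) = Add(Mul(6, Rational(1, 32)), Rational(-2, 19)) = Add(Rational(3, 16), Rational(-2, 19)) = Rational(25, 304) ≈ 0.082237)
Mul(F, Add(103, 59)) = Mul(Rational(25, 304), Add(103, 59)) = Mul(Rational(25, 304), 162) = Rational(2025, 152)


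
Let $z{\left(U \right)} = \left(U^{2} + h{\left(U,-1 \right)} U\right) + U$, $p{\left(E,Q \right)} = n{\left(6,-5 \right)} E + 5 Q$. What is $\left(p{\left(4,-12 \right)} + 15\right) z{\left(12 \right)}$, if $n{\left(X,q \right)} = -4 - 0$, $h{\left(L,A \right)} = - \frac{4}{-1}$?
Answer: $-12444$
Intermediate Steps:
$h{\left(L,A \right)} = 4$ ($h{\left(L,A \right)} = \left(-4\right) \left(-1\right) = 4$)
$n{\left(X,q \right)} = -4$ ($n{\left(X,q \right)} = -4 + 0 = -4$)
$p{\left(E,Q \right)} = - 4 E + 5 Q$
$z{\left(U \right)} = U^{2} + 5 U$ ($z{\left(U \right)} = \left(U^{2} + 4 U\right) + U = U^{2} + 5 U$)
$\left(p{\left(4,-12 \right)} + 15\right) z{\left(12 \right)} = \left(\left(\left(-4\right) 4 + 5 \left(-12\right)\right) + 15\right) 12 \left(5 + 12\right) = \left(\left(-16 - 60\right) + 15\right) 12 \cdot 17 = \left(-76 + 15\right) 204 = \left(-61\right) 204 = -12444$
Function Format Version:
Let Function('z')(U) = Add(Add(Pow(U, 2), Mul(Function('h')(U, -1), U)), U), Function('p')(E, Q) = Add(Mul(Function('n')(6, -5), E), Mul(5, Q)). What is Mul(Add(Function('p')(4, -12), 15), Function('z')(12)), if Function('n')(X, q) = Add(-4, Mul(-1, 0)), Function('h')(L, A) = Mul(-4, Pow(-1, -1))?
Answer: -12444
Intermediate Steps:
Function('h')(L, A) = 4 (Function('h')(L, A) = Mul(-4, -1) = 4)
Function('n')(X, q) = -4 (Function('n')(X, q) = Add(-4, 0) = -4)
Function('p')(E, Q) = Add(Mul(-4, E), Mul(5, Q))
Function('z')(U) = Add(Pow(U, 2), Mul(5, U)) (Function('z')(U) = Add(Add(Pow(U, 2), Mul(4, U)), U) = Add(Pow(U, 2), Mul(5, U)))
Mul(Add(Function('p')(4, -12), 15), Function('z')(12)) = Mul(Add(Add(Mul(-4, 4), Mul(5, -12)), 15), Mul(12, Add(5, 12))) = Mul(Add(Add(-16, -60), 15), Mul(12, 17)) = Mul(Add(-76, 15), 204) = Mul(-61, 204) = -12444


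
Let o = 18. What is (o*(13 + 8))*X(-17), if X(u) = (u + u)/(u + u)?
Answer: 378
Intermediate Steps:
X(u) = 1 (X(u) = (2*u)/((2*u)) = (2*u)*(1/(2*u)) = 1)
(o*(13 + 8))*X(-17) = (18*(13 + 8))*1 = (18*21)*1 = 378*1 = 378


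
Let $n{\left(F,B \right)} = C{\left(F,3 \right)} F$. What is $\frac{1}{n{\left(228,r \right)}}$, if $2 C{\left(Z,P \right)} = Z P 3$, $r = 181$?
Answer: $\frac{1}{233928} \approx 4.2748 \cdot 10^{-6}$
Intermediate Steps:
$C{\left(Z,P \right)} = \frac{3 P Z}{2}$ ($C{\left(Z,P \right)} = \frac{Z P 3}{2} = \frac{P Z 3}{2} = \frac{3 P Z}{2}$)
$n{\left(F,B \right)} = \frac{9 F^{2}}{2}$ ($n{\left(F,B \right)} = \frac{3}{2} \cdot 3 F F = \frac{9 F}{2} F = \frac{9 F^{2}}{2}$)
$\frac{1}{n{\left(228,r \right)}} = \frac{1}{\frac{9}{2} \cdot 228^{2}} = \frac{1}{\frac{9}{2} \cdot 51984} = \frac{1}{233928}$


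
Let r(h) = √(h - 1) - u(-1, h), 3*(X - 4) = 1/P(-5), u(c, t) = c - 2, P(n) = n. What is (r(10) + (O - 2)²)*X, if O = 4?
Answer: 118/3 ≈ 39.333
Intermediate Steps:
u(c, t) = -2 + c
X = 59/15 (X = 4 + (⅓)/(-5) = 4 + (⅓)*(-⅕) = 4 - 1/15 = 59/15 ≈ 3.9333)
r(h) = 3 + √(-1 + h) (r(h) = √(h - 1) - (-2 - 1) = √(-1 + h) - 1*(-3) = √(-1 + h) + 3 = 3 + √(-1 + h))
(r(10) + (O - 2)²)*X = ((3 + √(-1 + 10)) + (4 - 2)²)*(59/15) = ((3 + √9) + 2²)*(59/15) = ((3 + 3) + 4)*(59/15) = (6 + 4)*(59/15) = 10*(59/15) = 118/3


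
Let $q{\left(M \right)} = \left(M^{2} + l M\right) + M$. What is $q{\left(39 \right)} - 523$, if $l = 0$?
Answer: $1037$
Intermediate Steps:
$q{\left(M \right)} = M + M^{2}$ ($q{\left(M \right)} = \left(M^{2} + 0 M\right) + M = \left(M^{2} + 0\right) + M = M^{2} + M = M + M^{2}$)
$q{\left(39 \right)} - 523 = 39 \left(1 + 39\right) - 523 = 39 \cdot 40 - 523 = 1560 - 523 = 1037$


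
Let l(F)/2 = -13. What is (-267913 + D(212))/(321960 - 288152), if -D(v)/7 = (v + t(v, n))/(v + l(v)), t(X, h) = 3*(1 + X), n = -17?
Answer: -49837775/6288288 ≈ -7.9255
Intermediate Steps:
l(F) = -26 (l(F) = 2*(-13) = -26)
t(X, h) = 3 + 3*X
D(v) = -7*(3 + 4*v)/(-26 + v) (D(v) = -7*(v + (3 + 3*v))/(v - 26) = -7*(3 + 4*v)/(-26 + v))
(-267913 + D(212))/(321960 - 288152) = (-267913 + 7*(-3 - 4*212)/(-26 + 212))/(321960 - 288152) = (-267913 + 7*(-3 - 848)/186)/33808 = (-267913 + 7*(1/186)*(-851))*(1/33808) = (-267913 - 5957/186)*(1/33808) = -49837775/186*1/33808 = -49837775/6288288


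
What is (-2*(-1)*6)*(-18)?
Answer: -216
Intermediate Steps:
(-2*(-1)*6)*(-18) = (2*6)*(-18) = 12*(-18) = -216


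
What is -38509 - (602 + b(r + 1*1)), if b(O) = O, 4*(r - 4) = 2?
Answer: -78233/2 ≈ -39117.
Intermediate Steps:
r = 9/2 (r = 4 + (¼)*2 = 4 + ½ = 9/2 ≈ 4.5000)
-38509 - (602 + b(r + 1*1)) = -38509 - (602 + (9/2 + 1*1)) = -38509 - (602 + (9/2 + 1)) = -38509 - (602 + 11/2) = -38509 - 1*1215/2 = -38509 - 1215/2 = -78233/2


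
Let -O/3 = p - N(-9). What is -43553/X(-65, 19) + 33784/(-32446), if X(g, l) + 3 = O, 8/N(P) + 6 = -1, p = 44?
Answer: 4929553885/15720087 ≈ 313.58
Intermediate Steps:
N(P) = -8/7 (N(P) = 8/(-6 - 1) = 8/(-7) = 8*(-1/7) = -8/7)
O = -948/7 (O = -3*(44 - 1*(-8/7)) = -3*(44 + 8/7) = -3*316/7 = -948/7 ≈ -135.43)
X(g, l) = -969/7 (X(g, l) = -3 - 948/7 = -969/7)
-43553/X(-65, 19) + 33784/(-32446) = -43553/(-969/7) + 33784/(-32446) = -43553*(-7/969) + 33784*(-1/32446) = 304871/969 - 16892/16223 = 4929553885/15720087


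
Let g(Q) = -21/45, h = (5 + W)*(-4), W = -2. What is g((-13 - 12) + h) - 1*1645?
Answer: -24682/15 ≈ -1645.5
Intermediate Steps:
h = -12 (h = (5 - 2)*(-4) = 3*(-4) = -12)
g(Q) = -7/15 (g(Q) = -21*1/45 = -7/15)
g((-13 - 12) + h) - 1*1645 = -7/15 - 1*1645 = -7/15 - 1645 = -24682/15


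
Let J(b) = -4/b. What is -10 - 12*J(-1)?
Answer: -58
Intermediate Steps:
-10 - 12*J(-1) = -10 - (-48)/(-1) = -10 - (-48)*(-1) = -10 - 12*4 = -10 - 48 = -58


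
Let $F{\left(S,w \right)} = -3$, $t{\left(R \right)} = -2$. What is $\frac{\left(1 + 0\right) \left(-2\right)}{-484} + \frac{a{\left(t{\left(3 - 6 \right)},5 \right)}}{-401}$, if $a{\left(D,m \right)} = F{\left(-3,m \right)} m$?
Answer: $\frac{4031}{97042} \approx 0.041539$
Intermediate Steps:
$a{\left(D,m \right)} = - 3 m$
$\frac{\left(1 + 0\right) \left(-2\right)}{-484} + \frac{a{\left(t{\left(3 - 6 \right)},5 \right)}}{-401} = \frac{\left(1 + 0\right) \left(-2\right)}{-484} + \frac{\left(-3\right) 5}{-401} = 1 \left(-2\right) \left(- \frac{1}{484}\right) - - \frac{15}{401} = \left(-2\right) \left(- \frac{1}{484}\right) + \frac{15}{401} = \frac{1}{242} + \frac{15}{401} = \frac{4031}{97042}$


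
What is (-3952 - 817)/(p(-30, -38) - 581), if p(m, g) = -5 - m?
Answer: 4769/556 ≈ 8.5773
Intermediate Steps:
(-3952 - 817)/(p(-30, -38) - 581) = (-3952 - 817)/((-5 - 1*(-30)) - 581) = -4769/((-5 + 30) - 581) = -4769/(25 - 581) = -4769/(-556) = -4769*(-1/556) = 4769/556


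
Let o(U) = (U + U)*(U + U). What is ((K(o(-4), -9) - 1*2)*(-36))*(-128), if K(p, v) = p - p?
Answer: -9216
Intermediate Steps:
o(U) = 4*U**2 (o(U) = (2*U)*(2*U) = 4*U**2)
K(p, v) = 0
((K(o(-4), -9) - 1*2)*(-36))*(-128) = ((0 - 1*2)*(-36))*(-128) = ((0 - 2)*(-36))*(-128) = -2*(-36)*(-128) = 72*(-128) = -9216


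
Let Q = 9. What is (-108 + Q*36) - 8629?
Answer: -8413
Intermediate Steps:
(-108 + Q*36) - 8629 = (-108 + 9*36) - 8629 = (-108 + 324) - 8629 = 216 - 8629 = -8413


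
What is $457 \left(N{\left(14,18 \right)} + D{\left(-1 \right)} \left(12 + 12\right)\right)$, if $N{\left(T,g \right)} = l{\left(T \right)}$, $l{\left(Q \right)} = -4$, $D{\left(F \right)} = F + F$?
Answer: $-23764$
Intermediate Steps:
$D{\left(F \right)} = 2 F$
$N{\left(T,g \right)} = -4$
$457 \left(N{\left(14,18 \right)} + D{\left(-1 \right)} \left(12 + 12\right)\right) = 457 \left(-4 + 2 \left(-1\right) \left(12 + 12\right)\right) = 457 \left(-4 - 48\right) = 457 \left(-52\right) = -23764$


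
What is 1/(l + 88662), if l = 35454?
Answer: 1/124116 ≈ 8.0570e-6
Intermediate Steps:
1/(l + 88662) = 1/(35454 + 88662) = 1/124116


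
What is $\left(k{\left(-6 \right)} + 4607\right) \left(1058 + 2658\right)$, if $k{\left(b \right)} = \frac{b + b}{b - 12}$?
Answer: $\frac{51366268}{3} \approx 1.7122 \cdot 10^{7}$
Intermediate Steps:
$k{\left(b \right)} = \frac{2 b}{-12 + b}$
$\left(k{\left(-6 \right)} + 4607\right) \left(1058 + 2658\right) = \left(2 \left(-6\right) \frac{1}{-12 - 6} + 4607\right) \left(1058 + 2658\right) = \left(2 \left(-6\right) \frac{1}{-18} + 4607\right) 3716 = \left(2 \left(-6\right) \left(- \frac{1}{18}\right) + 4607\right) 3716 = \left(\frac{2}{3} + 4607\right) 3716 = \frac{13823}{3} \cdot 3716 = \frac{51366268}{3}$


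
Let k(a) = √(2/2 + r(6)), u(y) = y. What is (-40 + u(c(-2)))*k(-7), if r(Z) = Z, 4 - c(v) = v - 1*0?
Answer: -34*√7 ≈ -89.956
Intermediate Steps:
c(v) = 4 - v (c(v) = 4 - (v - 1*0) = 4 - (v + 0) = 4 - v)
k(a) = √7 (k(a) = √(2/2 + 6) = √(2*(½) + 6) = √(1 + 6) = √7)
(-40 + u(c(-2)))*k(-7) = (-40 + (4 - 1*(-2)))*√7 = (-40 + (4 + 2))*√7 = (-40 + 6)*√7 = -34*√7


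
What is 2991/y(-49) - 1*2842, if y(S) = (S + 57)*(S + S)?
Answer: -2231119/784 ≈ -2845.8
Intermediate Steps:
y(S) = 2*S*(57 + S) (y(S) = (57 + S)*(2*S) = 2*S*(57 + S))
2991/y(-49) - 1*2842 = 2991/((2*(-49)*(57 - 49))) - 1*2842 = 2991/((2*(-49)*8)) - 2842 = 2991/(-784) - 2842 = 2991*(-1/784) - 2842 = -2991/784 - 2842 = -2231119/784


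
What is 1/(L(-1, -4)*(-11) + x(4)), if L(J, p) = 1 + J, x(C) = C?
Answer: ¼ ≈ 0.25000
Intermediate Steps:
1/(L(-1, -4)*(-11) + x(4)) = 1/((1 - 1)*(-11) + 4) = 1/(0*(-11) + 4) = 1/(0 + 4) = 1/4 = ¼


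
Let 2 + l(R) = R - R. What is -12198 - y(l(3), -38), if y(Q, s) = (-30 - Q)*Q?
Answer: -12254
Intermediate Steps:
l(R) = -2 (l(R) = -2 + (R - R) = -2 + 0 = -2)
y(Q, s) = Q*(-30 - Q)
-12198 - y(l(3), -38) = -12198 - (-1)*(-2)*(30 - 2) = -12198 - (-1)*(-2)*28 = -12198 - 1*56 = -12198 - 56 = -12254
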